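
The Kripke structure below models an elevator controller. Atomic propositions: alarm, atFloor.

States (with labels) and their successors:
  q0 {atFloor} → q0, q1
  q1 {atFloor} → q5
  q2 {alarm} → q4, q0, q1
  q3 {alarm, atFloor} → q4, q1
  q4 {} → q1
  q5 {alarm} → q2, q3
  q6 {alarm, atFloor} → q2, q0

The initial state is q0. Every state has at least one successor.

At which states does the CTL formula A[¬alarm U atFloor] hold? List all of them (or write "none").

{q0, q1, q3, q4, q6}

States satisfying ¬alarm: {q0, q1, q4}.
States satisfying atFloor: {q0, q1, q3, q6}.
States satisfying A[¬alarm U atFloor]: {q0, q1, q3, q4, q6}.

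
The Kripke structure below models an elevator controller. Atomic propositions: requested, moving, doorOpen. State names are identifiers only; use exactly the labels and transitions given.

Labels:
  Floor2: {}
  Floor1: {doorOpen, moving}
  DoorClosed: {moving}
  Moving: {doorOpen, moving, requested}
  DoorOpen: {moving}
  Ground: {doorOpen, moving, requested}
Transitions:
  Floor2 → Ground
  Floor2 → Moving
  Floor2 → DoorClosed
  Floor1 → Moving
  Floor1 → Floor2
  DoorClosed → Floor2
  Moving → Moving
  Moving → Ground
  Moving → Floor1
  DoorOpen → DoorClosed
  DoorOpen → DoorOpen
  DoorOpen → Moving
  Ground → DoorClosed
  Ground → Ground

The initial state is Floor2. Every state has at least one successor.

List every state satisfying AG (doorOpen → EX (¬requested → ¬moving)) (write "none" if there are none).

{Floor2, Floor1, DoorClosed, Moving, DoorOpen, Ground}

States satisfying doorOpen → EX (¬requested → ¬moving): {Floor2, Floor1, DoorClosed, Moving, DoorOpen, Ground}.
States satisfying AG (doorOpen → EX (¬requested → ¬moving)): {Floor2, Floor1, DoorClosed, Moving, DoorOpen, Ground}.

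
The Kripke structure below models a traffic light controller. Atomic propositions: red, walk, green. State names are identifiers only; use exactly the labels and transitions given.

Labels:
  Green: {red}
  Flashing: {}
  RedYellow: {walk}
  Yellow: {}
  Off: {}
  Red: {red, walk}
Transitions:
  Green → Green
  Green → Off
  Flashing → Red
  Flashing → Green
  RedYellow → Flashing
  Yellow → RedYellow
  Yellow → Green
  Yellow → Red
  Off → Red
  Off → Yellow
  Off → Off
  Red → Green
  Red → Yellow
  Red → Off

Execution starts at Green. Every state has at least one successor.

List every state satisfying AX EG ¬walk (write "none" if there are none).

States satisfying EG ¬walk: {Green, Flashing, Yellow, Off}.
States satisfying AX EG ¬walk: {Green, RedYellow, Red}.

{Green, RedYellow, Red}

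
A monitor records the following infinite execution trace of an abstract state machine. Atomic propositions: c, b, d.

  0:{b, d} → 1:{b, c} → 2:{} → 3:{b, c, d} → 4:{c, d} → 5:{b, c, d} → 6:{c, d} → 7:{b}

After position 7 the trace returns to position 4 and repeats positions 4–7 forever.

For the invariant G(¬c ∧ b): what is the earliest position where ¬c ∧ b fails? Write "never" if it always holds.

1

Check ¬c ∧ b at each position in order: 0 ✓.
At position 1 the labels are {b, c}, so ¬c ∧ b is false there. This is the first violation.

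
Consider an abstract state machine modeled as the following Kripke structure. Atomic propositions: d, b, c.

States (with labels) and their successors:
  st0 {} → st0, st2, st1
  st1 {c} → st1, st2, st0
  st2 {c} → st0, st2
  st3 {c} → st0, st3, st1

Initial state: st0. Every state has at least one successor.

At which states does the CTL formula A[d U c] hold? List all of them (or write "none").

States satisfying d: ∅.
States satisfying c: {st1, st2, st3}.
States satisfying A[d U c]: {st1, st2, st3}.

{st1, st2, st3}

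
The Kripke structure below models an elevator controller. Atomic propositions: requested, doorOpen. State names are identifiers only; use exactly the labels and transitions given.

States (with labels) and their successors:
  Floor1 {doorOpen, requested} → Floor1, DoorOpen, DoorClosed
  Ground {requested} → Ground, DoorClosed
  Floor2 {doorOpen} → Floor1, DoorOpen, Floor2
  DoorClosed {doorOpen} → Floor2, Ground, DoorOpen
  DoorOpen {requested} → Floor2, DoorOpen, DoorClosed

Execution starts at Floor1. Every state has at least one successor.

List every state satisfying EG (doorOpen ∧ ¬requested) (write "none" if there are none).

States satisfying doorOpen ∧ ¬requested: {Floor2, DoorClosed}.
States satisfying EG (doorOpen ∧ ¬requested): {Floor2, DoorClosed}.

{Floor2, DoorClosed}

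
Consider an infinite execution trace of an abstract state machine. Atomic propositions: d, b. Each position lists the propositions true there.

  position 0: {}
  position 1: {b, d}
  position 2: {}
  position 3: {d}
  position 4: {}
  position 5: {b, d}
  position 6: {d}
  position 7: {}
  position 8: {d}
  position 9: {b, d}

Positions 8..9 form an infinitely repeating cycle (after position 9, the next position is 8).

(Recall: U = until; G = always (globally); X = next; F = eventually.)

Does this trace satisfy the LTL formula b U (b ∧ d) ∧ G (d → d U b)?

Walking from position 0: at position 0, b ∧ d has not yet held and b fails, so b U (b ∧ d) is false.
d → d U b must hold at every position from 0 onward. It fails at position 3, so G (d → d U b) is false.
Positions where d holds: 1, 3, 5, 6, 8, 9.
Check d U b at each: 1→ok, 3→fails, 5→ok, 6→fails, 8→ok, 9→ok.
At position 0: b U (b ∧ d) is false; G (d → d U b) is false; so b U (b ∧ d) ∧ G (d → d U b) is false.

No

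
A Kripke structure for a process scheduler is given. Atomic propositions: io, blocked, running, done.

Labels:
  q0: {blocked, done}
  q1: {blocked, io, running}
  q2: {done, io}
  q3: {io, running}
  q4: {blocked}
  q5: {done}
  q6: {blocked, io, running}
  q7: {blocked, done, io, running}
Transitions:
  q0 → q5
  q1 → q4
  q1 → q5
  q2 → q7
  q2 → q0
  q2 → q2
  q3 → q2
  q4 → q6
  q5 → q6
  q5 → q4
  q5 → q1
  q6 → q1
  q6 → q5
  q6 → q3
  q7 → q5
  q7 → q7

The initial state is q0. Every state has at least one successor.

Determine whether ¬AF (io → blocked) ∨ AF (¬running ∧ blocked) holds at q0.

States satisfying io → blocked: {q0, q1, q4, q5, q6, q7}.
States satisfying AF (io → blocked): {q0, q1, q4, q5, q6, q7}.
States satisfying ¬AF (io → blocked): {q2, q3}.
States satisfying ¬running ∧ blocked: {q0, q4}.
States satisfying AF (¬running ∧ blocked): {q0, q4}.
States satisfying ¬AF (io → blocked) ∨ AF (¬running ∧ blocked): {q0, q2, q3, q4}.
q0 ∈ Sat(¬AF (io → blocked) ∨ AF (¬running ∧ blocked)).

Satisfied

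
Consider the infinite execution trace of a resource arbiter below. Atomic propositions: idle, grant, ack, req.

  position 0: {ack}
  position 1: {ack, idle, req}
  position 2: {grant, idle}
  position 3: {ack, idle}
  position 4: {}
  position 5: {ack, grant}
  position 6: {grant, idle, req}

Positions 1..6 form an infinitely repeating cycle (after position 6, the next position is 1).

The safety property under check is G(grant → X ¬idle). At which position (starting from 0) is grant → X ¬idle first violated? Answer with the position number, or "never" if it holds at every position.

2

Check grant → X ¬idle at each position in order: 0 ✓, 1 ✓.
At position 2 the labels are {grant, idle} and the next position 3 has {ack, idle}, so grant → X ¬idle is false there. This is the first violation.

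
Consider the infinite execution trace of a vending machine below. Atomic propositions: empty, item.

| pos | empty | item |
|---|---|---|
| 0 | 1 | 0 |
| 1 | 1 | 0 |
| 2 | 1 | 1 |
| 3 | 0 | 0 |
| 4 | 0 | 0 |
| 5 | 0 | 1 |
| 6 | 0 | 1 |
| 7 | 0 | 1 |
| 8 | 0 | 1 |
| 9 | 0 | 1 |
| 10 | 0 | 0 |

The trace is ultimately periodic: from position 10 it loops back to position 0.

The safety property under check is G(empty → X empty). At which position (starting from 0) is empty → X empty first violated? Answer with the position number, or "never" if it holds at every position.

Check empty → X empty at each position in order: 0 ✓, 1 ✓.
At position 2 the labels are {empty, item} and the next position 3 has {}, so empty → X empty is false there. This is the first violation.

2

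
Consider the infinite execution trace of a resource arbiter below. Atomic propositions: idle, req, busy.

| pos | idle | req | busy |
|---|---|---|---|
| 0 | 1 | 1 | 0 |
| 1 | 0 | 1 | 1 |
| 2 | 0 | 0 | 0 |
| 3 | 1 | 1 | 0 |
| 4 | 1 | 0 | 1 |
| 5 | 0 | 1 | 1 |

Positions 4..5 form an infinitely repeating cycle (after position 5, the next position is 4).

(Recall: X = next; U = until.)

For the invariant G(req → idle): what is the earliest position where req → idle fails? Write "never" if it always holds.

1

Check req → idle at each position in order: 0 ✓.
At position 1 the labels are {busy, req}, so req → idle is false there. This is the first violation.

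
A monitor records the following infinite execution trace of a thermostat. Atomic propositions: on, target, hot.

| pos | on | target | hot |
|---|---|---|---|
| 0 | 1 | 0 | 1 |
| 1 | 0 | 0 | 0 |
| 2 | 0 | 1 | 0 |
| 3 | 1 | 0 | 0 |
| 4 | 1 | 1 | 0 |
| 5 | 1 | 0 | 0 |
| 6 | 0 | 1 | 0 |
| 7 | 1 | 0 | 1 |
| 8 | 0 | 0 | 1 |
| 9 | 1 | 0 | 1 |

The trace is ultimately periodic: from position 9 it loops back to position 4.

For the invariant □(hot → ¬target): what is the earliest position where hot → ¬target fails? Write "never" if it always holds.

hot → ¬target holds at every position 0..9, and those are all the positions the trace ever visits, so the invariant □(hot → ¬target) is never violated.

never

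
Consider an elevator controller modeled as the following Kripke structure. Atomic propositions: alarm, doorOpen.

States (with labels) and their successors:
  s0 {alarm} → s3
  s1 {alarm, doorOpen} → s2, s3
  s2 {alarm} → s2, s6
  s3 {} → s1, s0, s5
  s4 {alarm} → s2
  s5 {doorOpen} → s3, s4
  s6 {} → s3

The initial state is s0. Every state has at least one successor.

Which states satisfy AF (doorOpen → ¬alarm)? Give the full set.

{s0, s1, s2, s3, s4, s5, s6}

States satisfying doorOpen → ¬alarm: {s0, s2, s3, s4, s5, s6}.
States satisfying AF (doorOpen → ¬alarm): {s0, s1, s2, s3, s4, s5, s6}.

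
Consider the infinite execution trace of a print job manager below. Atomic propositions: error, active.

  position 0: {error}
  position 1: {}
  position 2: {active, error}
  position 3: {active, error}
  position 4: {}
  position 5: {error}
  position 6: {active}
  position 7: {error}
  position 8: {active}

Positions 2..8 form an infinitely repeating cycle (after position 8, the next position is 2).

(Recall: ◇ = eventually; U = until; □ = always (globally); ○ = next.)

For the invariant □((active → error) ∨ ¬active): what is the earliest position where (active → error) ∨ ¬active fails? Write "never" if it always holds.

6

Check (active → error) ∨ ¬active at each position in order: 0 ✓, 1 ✓, 2 ✓, 3 ✓, 4 ✓, 5 ✓.
At position 6 the labels are {active}, so (active → error) ∨ ¬active is false there. This is the first violation.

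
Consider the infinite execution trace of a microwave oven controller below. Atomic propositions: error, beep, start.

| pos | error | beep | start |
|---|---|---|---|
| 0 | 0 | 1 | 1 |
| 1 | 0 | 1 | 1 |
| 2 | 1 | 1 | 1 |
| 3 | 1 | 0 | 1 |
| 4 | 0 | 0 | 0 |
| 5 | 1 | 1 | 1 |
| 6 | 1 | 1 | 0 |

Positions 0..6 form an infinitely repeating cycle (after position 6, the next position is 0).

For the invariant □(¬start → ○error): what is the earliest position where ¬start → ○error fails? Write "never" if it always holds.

6

Check ¬start → ○error at each position in order: 0 ✓, 1 ✓, 2 ✓, 3 ✓, 4 ✓, 5 ✓.
At position 6 the labels are {beep, error} and the next position 0 has {beep, start}, so ¬start → ○error is false there. This is the first violation.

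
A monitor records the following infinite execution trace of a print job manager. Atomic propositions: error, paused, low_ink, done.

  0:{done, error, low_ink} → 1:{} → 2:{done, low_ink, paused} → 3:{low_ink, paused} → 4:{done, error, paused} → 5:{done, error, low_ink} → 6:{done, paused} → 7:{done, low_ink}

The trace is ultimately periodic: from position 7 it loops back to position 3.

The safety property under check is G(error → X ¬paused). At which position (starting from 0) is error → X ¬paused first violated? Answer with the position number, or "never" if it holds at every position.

Check error → X ¬paused at each position in order: 0 ✓, 1 ✓, 2 ✓, 3 ✓, 4 ✓.
At position 5 the labels are {done, error, low_ink} and the next position 6 has {done, paused}, so error → X ¬paused is false there. This is the first violation.

5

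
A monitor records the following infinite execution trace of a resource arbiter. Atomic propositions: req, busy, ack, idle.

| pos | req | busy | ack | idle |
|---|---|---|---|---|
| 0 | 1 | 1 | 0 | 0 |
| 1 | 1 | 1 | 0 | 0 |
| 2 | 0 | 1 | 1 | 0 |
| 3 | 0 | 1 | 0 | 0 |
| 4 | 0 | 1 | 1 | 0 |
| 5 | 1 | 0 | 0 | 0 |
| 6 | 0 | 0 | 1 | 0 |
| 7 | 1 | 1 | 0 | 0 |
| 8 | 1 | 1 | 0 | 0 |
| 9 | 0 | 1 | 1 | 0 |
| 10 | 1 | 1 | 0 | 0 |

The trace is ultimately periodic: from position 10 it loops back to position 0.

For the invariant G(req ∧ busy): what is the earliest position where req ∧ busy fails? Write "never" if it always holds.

Check req ∧ busy at each position in order: 0 ✓, 1 ✓.
At position 2 the labels are {ack, busy}, so req ∧ busy is false there. This is the first violation.

2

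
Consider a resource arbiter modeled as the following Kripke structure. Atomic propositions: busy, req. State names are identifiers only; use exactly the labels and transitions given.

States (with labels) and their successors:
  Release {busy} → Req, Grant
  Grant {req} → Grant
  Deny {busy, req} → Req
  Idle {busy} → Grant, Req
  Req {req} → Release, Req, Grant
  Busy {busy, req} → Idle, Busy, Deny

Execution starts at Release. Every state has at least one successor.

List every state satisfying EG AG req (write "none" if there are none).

States satisfying AG req: {Grant}.
States satisfying EG AG req: {Grant}.

{Grant}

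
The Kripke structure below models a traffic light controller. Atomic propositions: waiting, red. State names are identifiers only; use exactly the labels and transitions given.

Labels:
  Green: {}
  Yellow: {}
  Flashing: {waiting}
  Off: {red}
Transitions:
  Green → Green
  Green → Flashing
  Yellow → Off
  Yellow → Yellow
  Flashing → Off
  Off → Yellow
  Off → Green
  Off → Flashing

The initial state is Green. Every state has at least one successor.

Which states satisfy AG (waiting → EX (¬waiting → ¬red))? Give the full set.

States satisfying waiting → EX (¬waiting → ¬red): {Green, Yellow, Off}.
States satisfying AG (waiting → EX (¬waiting → ¬red)): ∅.

none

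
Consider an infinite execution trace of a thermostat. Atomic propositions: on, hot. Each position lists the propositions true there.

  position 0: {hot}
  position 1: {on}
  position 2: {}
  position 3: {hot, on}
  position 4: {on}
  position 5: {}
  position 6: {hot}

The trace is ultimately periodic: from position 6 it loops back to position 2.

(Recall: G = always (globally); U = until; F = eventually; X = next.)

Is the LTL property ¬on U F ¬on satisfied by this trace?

Walking from position 0: F ¬on first holds at position 0, and ¬on holds at every earlier position along the way, so ¬on U F ¬on holds.

Satisfied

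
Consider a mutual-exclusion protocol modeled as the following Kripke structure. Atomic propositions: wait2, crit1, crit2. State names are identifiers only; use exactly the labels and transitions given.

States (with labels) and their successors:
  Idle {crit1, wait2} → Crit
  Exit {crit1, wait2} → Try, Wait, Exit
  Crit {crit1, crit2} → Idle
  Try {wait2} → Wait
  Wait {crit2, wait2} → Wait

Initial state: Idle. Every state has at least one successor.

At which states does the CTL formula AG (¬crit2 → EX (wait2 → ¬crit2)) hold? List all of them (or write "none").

States satisfying ¬crit2 → EX (wait2 → ¬crit2): {Idle, Exit, Crit, Wait}.
States satisfying AG (¬crit2 → EX (wait2 → ¬crit2)): {Idle, Crit, Wait}.

{Idle, Crit, Wait}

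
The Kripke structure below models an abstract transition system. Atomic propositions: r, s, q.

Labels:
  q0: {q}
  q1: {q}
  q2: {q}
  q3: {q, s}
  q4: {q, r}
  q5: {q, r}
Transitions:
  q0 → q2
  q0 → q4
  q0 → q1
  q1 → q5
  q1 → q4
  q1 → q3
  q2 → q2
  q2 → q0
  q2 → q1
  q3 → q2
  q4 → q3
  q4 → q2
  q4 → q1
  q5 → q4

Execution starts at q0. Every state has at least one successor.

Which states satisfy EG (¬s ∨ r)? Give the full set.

States satisfying ¬s ∨ r: {q0, q1, q2, q4, q5}.
States satisfying EG (¬s ∨ r): {q0, q1, q2, q4, q5}.

{q0, q1, q2, q4, q5}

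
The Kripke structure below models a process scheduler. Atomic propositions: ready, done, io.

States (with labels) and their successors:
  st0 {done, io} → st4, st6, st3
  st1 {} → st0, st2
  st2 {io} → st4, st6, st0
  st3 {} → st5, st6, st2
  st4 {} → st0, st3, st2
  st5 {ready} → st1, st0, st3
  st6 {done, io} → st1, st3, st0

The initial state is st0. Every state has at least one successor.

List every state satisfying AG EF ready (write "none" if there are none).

States satisfying EF ready: {st0, st1, st2, st3, st4, st5, st6}.
States satisfying AG EF ready: {st0, st1, st2, st3, st4, st5, st6}.

{st0, st1, st2, st3, st4, st5, st6}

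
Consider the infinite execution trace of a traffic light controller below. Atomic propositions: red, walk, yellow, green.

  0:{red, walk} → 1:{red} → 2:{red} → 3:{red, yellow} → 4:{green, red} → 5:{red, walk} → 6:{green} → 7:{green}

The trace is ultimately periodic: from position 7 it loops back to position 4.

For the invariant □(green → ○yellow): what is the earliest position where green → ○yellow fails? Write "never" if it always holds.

4

Check green → ○yellow at each position in order: 0 ✓, 1 ✓, 2 ✓, 3 ✓.
At position 4 the labels are {green, red} and the next position 5 has {red, walk}, so green → ○yellow is false there. This is the first violation.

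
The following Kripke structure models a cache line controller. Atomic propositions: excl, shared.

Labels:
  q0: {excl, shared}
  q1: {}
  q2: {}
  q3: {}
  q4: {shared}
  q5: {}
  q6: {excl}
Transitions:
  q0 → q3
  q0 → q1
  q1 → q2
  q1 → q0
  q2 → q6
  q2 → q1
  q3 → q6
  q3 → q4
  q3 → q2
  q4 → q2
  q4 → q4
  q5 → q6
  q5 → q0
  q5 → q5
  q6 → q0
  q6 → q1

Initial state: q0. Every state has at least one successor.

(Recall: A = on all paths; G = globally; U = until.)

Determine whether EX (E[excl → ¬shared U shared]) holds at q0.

States satisfying E[excl → ¬shared U shared]: {q0, q1, q2, q3, q4, q5, q6}.
States satisfying EX (E[excl → ¬shared U shared]): {q0, q1, q2, q3, q4, q5, q6}.
q0 ∈ Sat(EX (E[excl → ¬shared U shared])).

Satisfied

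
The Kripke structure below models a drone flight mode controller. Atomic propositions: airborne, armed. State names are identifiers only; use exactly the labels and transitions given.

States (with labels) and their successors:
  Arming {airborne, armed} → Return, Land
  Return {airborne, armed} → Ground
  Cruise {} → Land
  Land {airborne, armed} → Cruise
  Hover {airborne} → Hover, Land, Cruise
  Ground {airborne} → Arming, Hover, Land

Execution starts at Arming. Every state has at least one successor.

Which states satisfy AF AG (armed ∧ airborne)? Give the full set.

none

States satisfying AG (armed ∧ airborne): ∅.
States satisfying AF AG (armed ∧ airborne): ∅.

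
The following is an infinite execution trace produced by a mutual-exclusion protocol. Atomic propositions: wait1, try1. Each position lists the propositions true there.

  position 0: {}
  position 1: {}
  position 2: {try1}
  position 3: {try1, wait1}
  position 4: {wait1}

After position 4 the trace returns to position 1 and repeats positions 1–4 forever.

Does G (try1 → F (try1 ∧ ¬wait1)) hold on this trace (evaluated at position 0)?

Yes

try1 → F (try1 ∧ ¬wait1) holds at every position 0..4, and those are all positions ever visited, so G (try1 → F (try1 ∧ ¬wait1)) holds.
Positions where try1 holds: 2, 3.
Check F (try1 ∧ ¬wait1) at each: 2→ok, 3→ok.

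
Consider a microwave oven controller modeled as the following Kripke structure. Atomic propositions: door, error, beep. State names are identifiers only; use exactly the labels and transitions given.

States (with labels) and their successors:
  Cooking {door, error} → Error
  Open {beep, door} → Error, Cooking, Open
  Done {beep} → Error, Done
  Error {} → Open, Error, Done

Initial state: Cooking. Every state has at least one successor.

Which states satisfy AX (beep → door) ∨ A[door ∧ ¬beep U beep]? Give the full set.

States satisfying beep → door: {Cooking, Open, Error}.
States satisfying AX (beep → door): {Cooking, Open}.
States satisfying door ∧ ¬beep: {Cooking}.
States satisfying beep: {Open, Done}.
States satisfying A[door ∧ ¬beep U beep]: {Open, Done}.
States satisfying AX (beep → door) ∨ A[door ∧ ¬beep U beep]: {Cooking, Open, Done}.

{Cooking, Open, Done}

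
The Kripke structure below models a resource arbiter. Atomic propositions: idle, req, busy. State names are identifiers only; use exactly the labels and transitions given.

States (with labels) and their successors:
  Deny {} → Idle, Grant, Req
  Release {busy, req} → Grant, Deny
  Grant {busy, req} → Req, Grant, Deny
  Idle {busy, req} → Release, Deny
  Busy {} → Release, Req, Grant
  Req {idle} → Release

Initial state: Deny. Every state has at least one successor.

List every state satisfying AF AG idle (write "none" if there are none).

States satisfying AG idle: ∅.
States satisfying AF AG idle: ∅.

none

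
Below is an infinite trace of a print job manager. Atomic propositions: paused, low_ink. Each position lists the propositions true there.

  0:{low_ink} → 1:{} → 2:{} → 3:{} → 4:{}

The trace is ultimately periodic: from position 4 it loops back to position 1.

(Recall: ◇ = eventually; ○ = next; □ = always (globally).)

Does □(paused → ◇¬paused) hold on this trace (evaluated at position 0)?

paused → ◇¬paused holds at every position 0..4, and those are all positions ever visited, so □(paused → ◇¬paused) holds.

Holds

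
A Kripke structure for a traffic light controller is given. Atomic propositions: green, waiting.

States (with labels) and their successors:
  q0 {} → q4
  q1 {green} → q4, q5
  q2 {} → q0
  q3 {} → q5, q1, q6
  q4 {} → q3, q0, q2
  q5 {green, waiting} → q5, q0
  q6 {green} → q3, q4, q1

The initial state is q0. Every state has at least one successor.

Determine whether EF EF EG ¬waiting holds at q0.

States satisfying EF EG ¬waiting: {q0, q1, q2, q3, q4, q5, q6}.
States satisfying EF EF EG ¬waiting: {q0, q1, q2, q3, q4, q5, q6}.
Some path from q0 reaches a state where EF EG ¬waiting holds.
q0 ∈ Sat(EF EF EG ¬waiting).

Yes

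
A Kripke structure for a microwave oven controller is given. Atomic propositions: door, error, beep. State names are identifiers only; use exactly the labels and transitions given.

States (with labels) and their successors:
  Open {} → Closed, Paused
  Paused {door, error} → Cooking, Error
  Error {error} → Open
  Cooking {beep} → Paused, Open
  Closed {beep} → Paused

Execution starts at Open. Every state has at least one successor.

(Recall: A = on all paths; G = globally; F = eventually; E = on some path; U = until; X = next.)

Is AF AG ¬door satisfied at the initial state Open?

States satisfying AG ¬door: ∅.
States satisfying AF AG ¬door: ∅.
There is a path from Open along which AG ¬door never holds.
Open ∉ Sat(AF AG ¬door).

No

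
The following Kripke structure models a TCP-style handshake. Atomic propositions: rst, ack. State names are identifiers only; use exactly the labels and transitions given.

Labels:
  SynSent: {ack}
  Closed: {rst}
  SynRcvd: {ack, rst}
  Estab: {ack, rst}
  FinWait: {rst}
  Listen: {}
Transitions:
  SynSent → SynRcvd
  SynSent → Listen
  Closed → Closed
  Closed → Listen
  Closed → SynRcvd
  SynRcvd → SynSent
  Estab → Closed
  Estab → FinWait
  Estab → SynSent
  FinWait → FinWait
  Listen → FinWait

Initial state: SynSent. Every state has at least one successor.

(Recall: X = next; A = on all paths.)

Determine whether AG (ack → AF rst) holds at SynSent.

States satisfying ack → AF rst: {SynSent, Closed, SynRcvd, Estab, FinWait, Listen}.
States satisfying AG (ack → AF rst): {SynSent, Closed, SynRcvd, Estab, FinWait, Listen}.
Every state reachable from SynSent satisfies ack → AF rst.
SynSent ∈ Sat(AG (ack → AF rst)).

Satisfied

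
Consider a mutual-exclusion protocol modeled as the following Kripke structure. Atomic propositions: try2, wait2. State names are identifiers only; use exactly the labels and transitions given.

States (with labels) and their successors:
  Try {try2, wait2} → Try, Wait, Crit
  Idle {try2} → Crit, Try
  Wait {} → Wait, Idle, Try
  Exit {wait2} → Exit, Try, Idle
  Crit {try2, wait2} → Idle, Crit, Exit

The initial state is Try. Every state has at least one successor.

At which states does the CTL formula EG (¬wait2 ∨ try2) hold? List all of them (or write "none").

States satisfying ¬wait2 ∨ try2: {Try, Idle, Wait, Crit}.
States satisfying EG (¬wait2 ∨ try2): {Try, Idle, Wait, Crit}.

{Try, Idle, Wait, Crit}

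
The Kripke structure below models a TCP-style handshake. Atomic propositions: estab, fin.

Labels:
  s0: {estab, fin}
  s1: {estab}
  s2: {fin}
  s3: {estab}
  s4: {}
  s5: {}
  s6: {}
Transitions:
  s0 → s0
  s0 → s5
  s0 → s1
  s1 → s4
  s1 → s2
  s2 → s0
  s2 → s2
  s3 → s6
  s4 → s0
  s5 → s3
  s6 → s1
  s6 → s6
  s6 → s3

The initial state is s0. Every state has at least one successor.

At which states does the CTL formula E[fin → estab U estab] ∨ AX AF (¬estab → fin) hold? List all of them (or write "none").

States satisfying fin → estab: {s0, s1, s3, s4, s5, s6}.
States satisfying estab: {s0, s1, s3}.
States satisfying E[fin → estab U estab]: {s0, s1, s3, s4, s5, s6}.
States satisfying AF (¬estab → fin): {s0, s1, s2, s3, s4, s5}.
States satisfying AX AF (¬estab → fin): {s0, s1, s2, s4, s5}.
States satisfying E[fin → estab U estab] ∨ AX AF (¬estab → fin): {s0, s1, s2, s3, s4, s5, s6}.

{s0, s1, s2, s3, s4, s5, s6}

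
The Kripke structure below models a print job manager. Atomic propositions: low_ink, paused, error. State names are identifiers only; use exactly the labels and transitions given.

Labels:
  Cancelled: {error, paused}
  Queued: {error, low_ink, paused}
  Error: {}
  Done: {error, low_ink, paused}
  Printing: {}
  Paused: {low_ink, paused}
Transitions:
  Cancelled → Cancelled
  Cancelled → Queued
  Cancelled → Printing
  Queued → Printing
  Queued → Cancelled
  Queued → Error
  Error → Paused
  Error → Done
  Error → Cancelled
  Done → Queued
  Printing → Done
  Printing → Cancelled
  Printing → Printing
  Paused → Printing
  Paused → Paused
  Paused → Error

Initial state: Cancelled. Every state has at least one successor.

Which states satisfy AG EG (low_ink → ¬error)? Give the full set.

States satisfying EG (low_ink → ¬error): {Cancelled, Error, Printing, Paused}.
States satisfying AG EG (low_ink → ¬error): ∅.

none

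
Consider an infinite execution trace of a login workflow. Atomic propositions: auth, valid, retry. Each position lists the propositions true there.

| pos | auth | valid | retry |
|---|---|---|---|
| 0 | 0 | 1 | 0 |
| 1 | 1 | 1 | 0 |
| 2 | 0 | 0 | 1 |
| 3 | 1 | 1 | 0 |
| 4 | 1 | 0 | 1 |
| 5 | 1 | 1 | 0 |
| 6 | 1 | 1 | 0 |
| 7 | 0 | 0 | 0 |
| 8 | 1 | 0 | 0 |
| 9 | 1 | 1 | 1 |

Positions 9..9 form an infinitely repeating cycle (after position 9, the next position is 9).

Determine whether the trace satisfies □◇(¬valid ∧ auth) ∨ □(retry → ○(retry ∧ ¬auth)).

No

◇(¬valid ∧ auth) must hold at every position from 0 onward. It fails at position 9, so □◇(¬valid ∧ auth) is false.
retry → ○(retry ∧ ¬auth) must hold at every position from 0 onward. It fails at position 2, so □(retry → ○(retry ∧ ¬auth)) is false.
Positions where retry holds: 2, 4, 9.
Check ○(retry ∧ ¬auth) at each: 2→fails, 4→fails, 9→fails.
At position 0: □◇(¬valid ∧ auth) is false; □(retry → ○(retry ∧ ¬auth)) is false; so □◇(¬valid ∧ auth) ∨ □(retry → ○(retry ∧ ¬auth)) is false.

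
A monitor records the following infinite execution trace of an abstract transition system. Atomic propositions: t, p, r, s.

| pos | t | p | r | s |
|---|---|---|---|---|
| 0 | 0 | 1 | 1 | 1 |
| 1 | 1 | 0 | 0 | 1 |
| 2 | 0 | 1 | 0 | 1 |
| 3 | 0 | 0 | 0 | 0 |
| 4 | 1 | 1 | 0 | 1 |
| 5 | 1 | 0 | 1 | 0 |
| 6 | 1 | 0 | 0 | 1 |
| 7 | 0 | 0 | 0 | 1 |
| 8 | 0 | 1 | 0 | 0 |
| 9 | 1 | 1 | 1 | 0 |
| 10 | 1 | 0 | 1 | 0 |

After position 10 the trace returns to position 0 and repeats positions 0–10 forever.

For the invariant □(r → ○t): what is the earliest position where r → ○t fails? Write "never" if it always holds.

10

Check r → ○t at each position in order: 0 ✓, 1 ✓, 2 ✓, 3 ✓, 4 ✓, 5 ✓, 6 ✓, 7 ✓, 8 ✓, 9 ✓.
At position 10 the labels are {r, t} and the next position 0 has {p, r, s}, so r → ○t is false there. This is the first violation.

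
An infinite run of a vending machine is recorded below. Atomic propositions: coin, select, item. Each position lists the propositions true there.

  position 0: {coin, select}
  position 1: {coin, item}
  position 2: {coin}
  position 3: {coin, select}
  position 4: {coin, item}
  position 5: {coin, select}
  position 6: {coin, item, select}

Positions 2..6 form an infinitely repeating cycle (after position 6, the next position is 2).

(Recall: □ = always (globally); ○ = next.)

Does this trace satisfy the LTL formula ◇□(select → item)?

□(select → item) is false at every position 0..6, so it never becomes true and ◇□(select → item) fails.

Violated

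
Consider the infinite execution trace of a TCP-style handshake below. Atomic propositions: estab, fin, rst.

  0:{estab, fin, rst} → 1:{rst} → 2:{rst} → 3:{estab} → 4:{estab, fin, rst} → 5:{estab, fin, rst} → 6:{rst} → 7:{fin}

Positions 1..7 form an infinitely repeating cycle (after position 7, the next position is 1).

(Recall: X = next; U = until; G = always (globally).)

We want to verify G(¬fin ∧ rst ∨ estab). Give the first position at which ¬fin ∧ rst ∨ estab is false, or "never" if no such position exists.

Check ¬fin ∧ rst ∨ estab at each position in order: 0 ✓, 1 ✓, 2 ✓, 3 ✓, 4 ✓, 5 ✓, 6 ✓.
At position 7 the labels are {fin}, so ¬fin ∧ rst ∨ estab is false there. This is the first violation.

7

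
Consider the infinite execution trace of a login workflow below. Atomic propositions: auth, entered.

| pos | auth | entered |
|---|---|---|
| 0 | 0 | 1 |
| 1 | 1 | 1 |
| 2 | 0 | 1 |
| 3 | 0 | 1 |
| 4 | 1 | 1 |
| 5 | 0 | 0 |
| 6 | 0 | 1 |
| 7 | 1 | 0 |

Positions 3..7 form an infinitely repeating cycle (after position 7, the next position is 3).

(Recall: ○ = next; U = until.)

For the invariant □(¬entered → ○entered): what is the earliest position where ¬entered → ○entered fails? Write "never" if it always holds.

¬entered → ○entered holds at every position 0..7, and those are all the positions the trace ever visits, so the invariant □(¬entered → ○entered) is never violated.

never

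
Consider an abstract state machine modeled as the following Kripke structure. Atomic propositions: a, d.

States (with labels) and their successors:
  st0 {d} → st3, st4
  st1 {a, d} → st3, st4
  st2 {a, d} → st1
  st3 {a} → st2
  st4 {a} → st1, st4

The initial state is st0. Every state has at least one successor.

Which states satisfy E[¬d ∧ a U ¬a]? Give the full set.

States satisfying ¬d ∧ a: {st3, st4}.
States satisfying ¬a: {st0}.
States satisfying E[¬d ∧ a U ¬a]: {st0}.

{st0}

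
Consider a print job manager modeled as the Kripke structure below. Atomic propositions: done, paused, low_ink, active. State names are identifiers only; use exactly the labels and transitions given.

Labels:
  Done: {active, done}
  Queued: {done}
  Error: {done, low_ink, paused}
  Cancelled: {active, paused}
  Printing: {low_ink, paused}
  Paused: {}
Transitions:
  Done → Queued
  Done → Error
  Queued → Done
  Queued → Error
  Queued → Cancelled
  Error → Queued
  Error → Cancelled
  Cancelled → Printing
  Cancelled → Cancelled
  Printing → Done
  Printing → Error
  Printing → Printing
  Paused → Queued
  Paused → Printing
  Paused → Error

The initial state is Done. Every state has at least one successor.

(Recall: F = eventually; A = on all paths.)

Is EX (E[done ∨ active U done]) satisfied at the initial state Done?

States satisfying E[done ∨ active U done]: {Done, Queued, Error}.
States satisfying EX (E[done ∨ active U done]): {Done, Queued, Error, Printing, Paused}.
Done ∈ Sat(EX (E[done ∨ active U done])).

Holds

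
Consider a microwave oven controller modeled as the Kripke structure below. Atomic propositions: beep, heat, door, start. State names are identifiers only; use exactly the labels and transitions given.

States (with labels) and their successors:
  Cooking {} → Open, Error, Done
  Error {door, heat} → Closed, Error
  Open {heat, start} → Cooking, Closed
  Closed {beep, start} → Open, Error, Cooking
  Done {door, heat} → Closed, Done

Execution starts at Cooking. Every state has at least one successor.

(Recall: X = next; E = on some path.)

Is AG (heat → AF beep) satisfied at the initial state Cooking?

No

States satisfying heat → AF beep: {Cooking, Closed}.
States satisfying AG (heat → AF beep): ∅.
Done is reachable from Cooking and violates heat → AF beep, so AG fails at Cooking.
Cooking ∉ Sat(AG (heat → AF beep)).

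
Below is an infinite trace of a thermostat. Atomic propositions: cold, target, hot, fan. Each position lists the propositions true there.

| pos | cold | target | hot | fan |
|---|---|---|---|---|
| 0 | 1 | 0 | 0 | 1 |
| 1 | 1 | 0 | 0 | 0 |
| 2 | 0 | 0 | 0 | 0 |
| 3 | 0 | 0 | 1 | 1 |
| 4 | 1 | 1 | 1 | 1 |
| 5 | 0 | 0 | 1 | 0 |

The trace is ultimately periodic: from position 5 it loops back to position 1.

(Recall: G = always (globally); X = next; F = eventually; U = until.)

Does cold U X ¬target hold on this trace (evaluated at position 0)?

Holds

Walking from position 0: X ¬target first holds at position 0, and cold holds at every earlier position along the way, so cold U X ¬target holds.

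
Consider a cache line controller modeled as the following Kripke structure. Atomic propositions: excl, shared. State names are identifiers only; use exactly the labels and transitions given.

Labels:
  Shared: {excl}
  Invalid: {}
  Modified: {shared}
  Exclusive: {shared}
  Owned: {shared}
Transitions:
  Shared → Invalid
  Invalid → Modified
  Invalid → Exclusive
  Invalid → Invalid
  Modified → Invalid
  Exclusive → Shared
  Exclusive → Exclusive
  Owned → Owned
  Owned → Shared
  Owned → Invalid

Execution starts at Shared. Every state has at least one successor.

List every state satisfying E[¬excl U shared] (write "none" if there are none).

{Invalid, Modified, Exclusive, Owned}

States satisfying ¬excl: {Invalid, Modified, Exclusive, Owned}.
States satisfying shared: {Modified, Exclusive, Owned}.
States satisfying E[¬excl U shared]: {Invalid, Modified, Exclusive, Owned}.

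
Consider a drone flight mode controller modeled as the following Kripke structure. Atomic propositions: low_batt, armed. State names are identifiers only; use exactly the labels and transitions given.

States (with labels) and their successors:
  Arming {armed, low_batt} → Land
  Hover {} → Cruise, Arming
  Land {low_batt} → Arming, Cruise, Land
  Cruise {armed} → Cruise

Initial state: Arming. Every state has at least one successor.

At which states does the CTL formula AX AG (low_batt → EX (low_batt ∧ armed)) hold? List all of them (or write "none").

States satisfying AG (low_batt → EX (low_batt ∧ armed)): {Cruise}.
States satisfying AX AG (low_batt → EX (low_batt ∧ armed)): {Cruise}.

{Cruise}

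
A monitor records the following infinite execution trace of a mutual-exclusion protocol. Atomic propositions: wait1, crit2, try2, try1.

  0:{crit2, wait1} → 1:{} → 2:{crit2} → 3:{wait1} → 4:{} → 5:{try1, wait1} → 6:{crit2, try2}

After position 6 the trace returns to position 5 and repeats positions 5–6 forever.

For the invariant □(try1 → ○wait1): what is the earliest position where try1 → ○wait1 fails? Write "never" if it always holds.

Check try1 → ○wait1 at each position in order: 0 ✓, 1 ✓, 2 ✓, 3 ✓, 4 ✓.
At position 5 the labels are {try1, wait1} and the next position 6 has {crit2, try2}, so try1 → ○wait1 is false there. This is the first violation.

5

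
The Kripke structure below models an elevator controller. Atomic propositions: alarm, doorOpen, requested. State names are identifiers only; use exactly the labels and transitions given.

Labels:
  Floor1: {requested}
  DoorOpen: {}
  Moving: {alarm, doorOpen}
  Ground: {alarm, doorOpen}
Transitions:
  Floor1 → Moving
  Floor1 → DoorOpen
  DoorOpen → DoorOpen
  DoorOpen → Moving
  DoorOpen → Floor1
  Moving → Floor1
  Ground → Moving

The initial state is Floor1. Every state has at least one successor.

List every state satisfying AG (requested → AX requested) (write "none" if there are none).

none

States satisfying requested → AX requested: {DoorOpen, Moving, Ground}.
States satisfying AG (requested → AX requested): ∅.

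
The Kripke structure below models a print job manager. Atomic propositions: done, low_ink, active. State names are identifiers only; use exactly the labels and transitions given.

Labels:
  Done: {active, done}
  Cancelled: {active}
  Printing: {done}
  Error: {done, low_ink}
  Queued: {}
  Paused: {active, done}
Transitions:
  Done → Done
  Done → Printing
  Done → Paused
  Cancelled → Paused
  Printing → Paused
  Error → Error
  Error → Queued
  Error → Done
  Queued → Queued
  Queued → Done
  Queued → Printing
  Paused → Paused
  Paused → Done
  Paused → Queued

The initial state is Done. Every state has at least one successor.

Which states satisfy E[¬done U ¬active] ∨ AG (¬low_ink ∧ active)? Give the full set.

States satisfying ¬done: {Cancelled, Queued}.
States satisfying ¬active: {Printing, Error, Queued}.
States satisfying E[¬done U ¬active]: {Printing, Error, Queued}.
States satisfying ¬low_ink ∧ active: {Done, Cancelled, Paused}.
States satisfying AG (¬low_ink ∧ active): ∅.
States satisfying E[¬done U ¬active] ∨ AG (¬low_ink ∧ active): {Printing, Error, Queued}.

{Printing, Error, Queued}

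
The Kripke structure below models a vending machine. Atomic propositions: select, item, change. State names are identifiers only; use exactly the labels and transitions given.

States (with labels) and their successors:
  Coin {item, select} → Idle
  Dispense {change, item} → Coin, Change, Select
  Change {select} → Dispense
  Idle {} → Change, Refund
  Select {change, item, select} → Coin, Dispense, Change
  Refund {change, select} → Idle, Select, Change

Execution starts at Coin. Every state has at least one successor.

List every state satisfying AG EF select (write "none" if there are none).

States satisfying EF select: {Coin, Dispense, Change, Idle, Select, Refund}.
States satisfying AG EF select: {Coin, Dispense, Change, Idle, Select, Refund}.

{Coin, Dispense, Change, Idle, Select, Refund}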